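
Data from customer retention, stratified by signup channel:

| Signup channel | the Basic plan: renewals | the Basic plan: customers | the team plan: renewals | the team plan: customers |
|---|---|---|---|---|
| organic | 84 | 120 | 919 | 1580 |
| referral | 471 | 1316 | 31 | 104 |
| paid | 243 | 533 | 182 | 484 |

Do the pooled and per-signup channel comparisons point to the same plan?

Organic: the Basic plan 84/120 = 70.0%, the team plan 919/1580 = 58.2% → the Basic plan
Referral: the Basic plan 471/1316 = 35.8%, the team plan 31/104 = 29.8% → the Basic plan
Paid: the Basic plan 243/533 = 45.6%, the team plan 182/484 = 37.6% → the Basic plan
Overall: the Basic plan 798/1969 = 40.5%, the team plan 1132/2168 = 52.2% → the team plan
The Basic plan wins each signup group but the team plan wins overall — the comparison reverses. The Basic plan's customers skew toward referral, which has a lower base rate.

No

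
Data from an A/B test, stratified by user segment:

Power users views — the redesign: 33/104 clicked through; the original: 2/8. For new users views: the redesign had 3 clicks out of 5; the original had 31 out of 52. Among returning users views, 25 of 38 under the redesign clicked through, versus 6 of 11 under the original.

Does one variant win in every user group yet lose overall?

Power users: the redesign 33/104 = 31.7%, the original 2/8 = 25.0% → the redesign
New users: the redesign 3/5 = 60.0%, the original 31/52 = 59.6% → the redesign
Returning users: the redesign 25/38 = 65.8%, the original 6/11 = 54.5% → the redesign
Overall: the redesign 61/147 = 41.5%, the original 39/71 = 54.9% → the original
The redesign wins each user group but the original wins overall — the comparison reverses. The redesign's views skew toward power users, which has a lower base rate.

Yes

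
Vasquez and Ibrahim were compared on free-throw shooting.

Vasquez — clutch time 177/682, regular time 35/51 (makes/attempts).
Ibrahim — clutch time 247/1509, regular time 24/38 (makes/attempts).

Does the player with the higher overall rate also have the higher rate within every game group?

Clutch time: Vasquez 177/682 = 26.0%, Ibrahim 247/1509 = 16.4% → Vasquez
Regular time: Vasquez 35/51 = 68.6%, Ibrahim 24/38 = 63.2% → Vasquez
Overall: Vasquez 212/733 = 28.9%, Ibrahim 271/1547 = 17.5% → Vasquez
Vasquez wins overall and in every game group — no reversal.

Yes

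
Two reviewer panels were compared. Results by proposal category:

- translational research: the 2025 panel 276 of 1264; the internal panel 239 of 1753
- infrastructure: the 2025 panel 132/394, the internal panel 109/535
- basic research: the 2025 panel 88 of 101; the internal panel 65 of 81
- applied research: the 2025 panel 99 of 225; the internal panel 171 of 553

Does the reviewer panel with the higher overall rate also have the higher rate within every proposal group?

Yes

Translational research: the 2025 panel 276/1264 = 21.8%, the internal panel 239/1753 = 13.6% → the 2025 panel
Infrastructure: the 2025 panel 132/394 = 33.5%, the internal panel 109/535 = 20.4% → the 2025 panel
Basic research: the 2025 panel 88/101 = 87.1%, the internal panel 65/81 = 80.2% → the 2025 panel
Applied research: the 2025 panel 99/225 = 44.0%, the internal panel 171/553 = 30.9% → the 2025 panel
Overall: the 2025 panel 595/1984 = 30.0%, the internal panel 584/2922 = 20.0% → the 2025 panel
The 2025 panel wins overall and in every proposal group — no reversal.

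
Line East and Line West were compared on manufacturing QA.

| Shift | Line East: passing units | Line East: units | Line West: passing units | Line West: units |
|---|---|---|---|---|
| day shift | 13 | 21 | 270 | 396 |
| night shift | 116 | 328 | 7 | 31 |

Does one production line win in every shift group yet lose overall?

No

Day shift: Line East 13/21 = 61.9%, Line West 270/396 = 68.2% → Line West
Night shift: Line East 116/328 = 35.4%, Line West 7/31 = 22.6% → Line East
Overall: Line East 129/349 = 37.0%, Line West 277/427 = 64.9% → Line West
Neither sweeps: Line East wins 1 of 2 groups, Line West wins 1. Line West wins overall but not every group — no Simpson reversal.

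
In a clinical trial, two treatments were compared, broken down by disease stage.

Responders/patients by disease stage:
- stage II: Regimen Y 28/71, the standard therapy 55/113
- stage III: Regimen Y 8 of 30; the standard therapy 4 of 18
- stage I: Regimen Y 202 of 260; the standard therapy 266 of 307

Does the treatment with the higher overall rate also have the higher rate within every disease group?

No

Stage II: Regimen Y 28/71 = 39.4%, the standard therapy 55/113 = 48.7% → the standard therapy
Stage III: Regimen Y 8/30 = 26.7%, the standard therapy 4/18 = 22.2% → Regimen Y
Stage I: Regimen Y 202/260 = 77.7%, the standard therapy 266/307 = 86.6% → the standard therapy
Overall: Regimen Y 238/361 = 65.9%, the standard therapy 325/438 = 74.2% → the standard therapy
Neither sweeps: Regimen Y wins 1 of 3 groups, the standard therapy wins 2. The standard therapy wins overall but not every group — no Simpson reversal.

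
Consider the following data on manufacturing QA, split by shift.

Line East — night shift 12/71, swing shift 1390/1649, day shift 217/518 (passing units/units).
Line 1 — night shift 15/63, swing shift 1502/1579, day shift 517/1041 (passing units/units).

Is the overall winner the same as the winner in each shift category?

Night shift: Line East 12/71 = 16.9%, Line 1 15/63 = 23.8% → Line 1
Swing shift: Line East 1390/1649 = 84.3%, Line 1 1502/1579 = 95.1% → Line 1
Day shift: Line East 217/518 = 41.9%, Line 1 517/1041 = 49.7% → Line 1
Overall: Line East 1619/2238 = 72.3%, Line 1 2034/2683 = 75.8% → Line 1
Line 1 wins overall and in every shift group — no reversal.

Yes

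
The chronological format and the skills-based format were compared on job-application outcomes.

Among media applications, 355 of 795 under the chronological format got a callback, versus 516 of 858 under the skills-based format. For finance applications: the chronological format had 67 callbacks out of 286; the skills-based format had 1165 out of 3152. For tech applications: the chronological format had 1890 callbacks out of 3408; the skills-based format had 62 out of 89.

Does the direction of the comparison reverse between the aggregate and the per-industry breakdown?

Yes

Media: the chronological format 355/795 = 44.7%, the skills-based format 516/858 = 60.1% → the skills-based format
Finance: the chronological format 67/286 = 23.4%, the skills-based format 1165/3152 = 37.0% → the skills-based format
Tech: the chronological format 1890/3408 = 55.5%, the skills-based format 62/89 = 69.7% → the skills-based format
Overall: the chronological format 2312/4489 = 51.5%, the skills-based format 1743/4099 = 42.5% → the chronological format
The skills-based format wins each industry group but the chronological format wins overall — the comparison reverses. The skills-based format's applications skew toward finance, which has a lower base rate.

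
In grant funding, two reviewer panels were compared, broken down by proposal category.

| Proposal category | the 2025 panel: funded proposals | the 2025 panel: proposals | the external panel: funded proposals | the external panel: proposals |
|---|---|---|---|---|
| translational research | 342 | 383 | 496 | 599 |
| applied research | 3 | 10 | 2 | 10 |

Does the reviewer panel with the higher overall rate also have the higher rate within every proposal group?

Yes

Translational research: the 2025 panel 342/383 = 89.3%, the external panel 496/599 = 82.8% → the 2025 panel
Applied research: the 2025 panel 3/10 = 30.0%, the external panel 2/10 = 20.0% → the 2025 panel
Overall: the 2025 panel 345/393 = 87.8%, the external panel 498/609 = 81.8% → the 2025 panel
The 2025 panel wins overall and in every proposal group — no reversal.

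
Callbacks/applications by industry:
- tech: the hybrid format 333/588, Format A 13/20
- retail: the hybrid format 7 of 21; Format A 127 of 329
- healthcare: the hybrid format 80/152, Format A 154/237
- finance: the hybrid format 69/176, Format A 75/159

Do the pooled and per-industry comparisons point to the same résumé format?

Tech: the hybrid format 333/588 = 56.6%, Format A 13/20 = 65.0% → Format A
Retail: the hybrid format 7/21 = 33.3%, Format A 127/329 = 38.6% → Format A
Healthcare: the hybrid format 80/152 = 52.6%, Format A 154/237 = 65.0% → Format A
Finance: the hybrid format 69/176 = 39.2%, Format A 75/159 = 47.2% → Format A
Overall: the hybrid format 489/937 = 52.2%, Format A 369/745 = 49.5% → the hybrid format
Format A wins each industry group but the hybrid format wins overall — the comparison reverses. Format A's applications skew toward retail, which has a lower base rate.

No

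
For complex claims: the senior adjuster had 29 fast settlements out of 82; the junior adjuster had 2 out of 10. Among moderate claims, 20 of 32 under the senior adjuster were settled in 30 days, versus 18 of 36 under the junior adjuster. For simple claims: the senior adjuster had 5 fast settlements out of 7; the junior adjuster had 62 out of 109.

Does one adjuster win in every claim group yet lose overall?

Complex: the senior adjuster 29/82 = 35.4%, the junior adjuster 2/10 = 20.0% → the senior adjuster
Moderate: the senior adjuster 20/32 = 62.5%, the junior adjuster 18/36 = 50.0% → the senior adjuster
Simple: the senior adjuster 5/7 = 71.4%, the junior adjuster 62/109 = 56.9% → the senior adjuster
Overall: the senior adjuster 54/121 = 44.6%, the junior adjuster 82/155 = 52.9% → the junior adjuster
The senior adjuster wins each claim group but the junior adjuster wins overall — the comparison reverses. The senior adjuster's claims skew toward complex, which has a lower base rate.

Yes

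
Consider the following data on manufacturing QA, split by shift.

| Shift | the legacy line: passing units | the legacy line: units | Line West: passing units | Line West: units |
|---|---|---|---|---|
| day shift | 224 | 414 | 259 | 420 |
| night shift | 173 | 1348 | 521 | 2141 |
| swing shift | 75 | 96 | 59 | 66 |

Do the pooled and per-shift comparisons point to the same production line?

Yes

Day shift: the legacy line 224/414 = 54.1%, Line West 259/420 = 61.7% → Line West
Night shift: the legacy line 173/1348 = 12.8%, Line West 521/2141 = 24.3% → Line West
Swing shift: the legacy line 75/96 = 78.1%, Line West 59/66 = 89.4% → Line West
Overall: the legacy line 472/1858 = 25.4%, Line West 839/2627 = 31.9% → Line West
Line West wins overall and in every shift group — no reversal.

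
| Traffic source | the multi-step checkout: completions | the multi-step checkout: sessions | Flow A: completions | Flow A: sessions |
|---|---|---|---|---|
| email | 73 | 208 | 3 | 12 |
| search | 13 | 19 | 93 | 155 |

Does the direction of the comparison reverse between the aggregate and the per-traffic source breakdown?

Yes

Email: the multi-step checkout 73/208 = 35.1%, Flow A 3/12 = 25.0% → the multi-step checkout
Search: the multi-step checkout 13/19 = 68.4%, Flow A 93/155 = 60.0% → the multi-step checkout
Overall: the multi-step checkout 86/227 = 37.9%, Flow A 96/167 = 57.5% → Flow A
The multi-step checkout wins each traffic group but Flow A wins overall — the comparison reverses. The multi-step checkout's sessions skew toward email, which has a lower base rate.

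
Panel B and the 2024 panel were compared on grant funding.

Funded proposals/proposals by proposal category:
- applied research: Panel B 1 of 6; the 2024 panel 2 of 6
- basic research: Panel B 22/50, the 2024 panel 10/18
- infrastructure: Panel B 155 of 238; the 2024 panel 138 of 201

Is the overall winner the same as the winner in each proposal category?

Yes

Applied research: Panel B 1/6 = 16.7%, the 2024 panel 2/6 = 33.3% → the 2024 panel
Basic research: Panel B 22/50 = 44.0%, the 2024 panel 10/18 = 55.6% → the 2024 panel
Infrastructure: Panel B 155/238 = 65.1%, the 2024 panel 138/201 = 68.7% → the 2024 panel
Overall: Panel B 178/294 = 60.5%, the 2024 panel 150/225 = 66.7% → the 2024 panel
The 2024 panel wins overall and in every proposal group — no reversal.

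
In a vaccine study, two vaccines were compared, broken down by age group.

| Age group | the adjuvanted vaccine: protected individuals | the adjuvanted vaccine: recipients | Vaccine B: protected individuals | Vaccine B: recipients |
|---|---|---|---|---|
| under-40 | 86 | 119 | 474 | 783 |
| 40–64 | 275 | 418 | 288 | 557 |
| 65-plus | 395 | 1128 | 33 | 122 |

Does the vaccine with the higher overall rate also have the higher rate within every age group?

Under-40: the adjuvanted vaccine 86/119 = 72.3%, Vaccine B 474/783 = 60.5% → the adjuvanted vaccine
40–64: the adjuvanted vaccine 275/418 = 65.8%, Vaccine B 288/557 = 51.7% → the adjuvanted vaccine
65-plus: the adjuvanted vaccine 395/1128 = 35.0%, Vaccine B 33/122 = 27.0% → the adjuvanted vaccine
Overall: the adjuvanted vaccine 756/1665 = 45.4%, Vaccine B 795/1462 = 54.4% → Vaccine B
The adjuvanted vaccine wins each age group but Vaccine B wins overall — the comparison reverses. The adjuvanted vaccine's recipients skew toward 65-plus, which has a lower base rate.

No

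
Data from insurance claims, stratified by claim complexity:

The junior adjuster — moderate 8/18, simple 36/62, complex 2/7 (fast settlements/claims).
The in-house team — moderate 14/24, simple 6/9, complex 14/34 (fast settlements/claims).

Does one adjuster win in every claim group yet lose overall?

Yes

Moderate: the junior adjuster 8/18 = 44.4%, the in-house team 14/24 = 58.3% → the in-house team
Simple: the junior adjuster 36/62 = 58.1%, the in-house team 6/9 = 66.7% → the in-house team
Complex: the junior adjuster 2/7 = 28.6%, the in-house team 14/34 = 41.2% → the in-house team
Overall: the junior adjuster 46/87 = 52.9%, the in-house team 34/67 = 50.7% → the junior adjuster
The in-house team wins each claim group but the junior adjuster wins overall — the comparison reverses. The in-house team's claims skew toward complex, which has a lower base rate.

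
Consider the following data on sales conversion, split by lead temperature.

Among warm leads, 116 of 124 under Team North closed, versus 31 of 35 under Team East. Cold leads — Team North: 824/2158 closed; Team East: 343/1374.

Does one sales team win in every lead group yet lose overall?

Warm: Team North 116/124 = 93.5%, Team East 31/35 = 88.6% → Team North
Cold: Team North 824/2158 = 38.2%, Team East 343/1374 = 25.0% → Team North
Overall: Team North 940/2282 = 41.2%, Team East 374/1409 = 26.5% → Team North
Team North wins overall and in every lead group — no reversal.

No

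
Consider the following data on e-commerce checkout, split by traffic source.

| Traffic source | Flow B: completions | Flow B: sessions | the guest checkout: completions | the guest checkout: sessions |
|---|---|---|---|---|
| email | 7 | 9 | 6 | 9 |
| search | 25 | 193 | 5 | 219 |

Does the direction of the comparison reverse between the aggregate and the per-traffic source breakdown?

No

Email: Flow B 7/9 = 77.8%, the guest checkout 6/9 = 66.7% → Flow B
Search: Flow B 25/193 = 13.0%, the guest checkout 5/219 = 2.3% → Flow B
Overall: Flow B 32/202 = 15.8%, the guest checkout 11/228 = 4.8% → Flow B
Flow B wins overall and in every traffic group — no reversal.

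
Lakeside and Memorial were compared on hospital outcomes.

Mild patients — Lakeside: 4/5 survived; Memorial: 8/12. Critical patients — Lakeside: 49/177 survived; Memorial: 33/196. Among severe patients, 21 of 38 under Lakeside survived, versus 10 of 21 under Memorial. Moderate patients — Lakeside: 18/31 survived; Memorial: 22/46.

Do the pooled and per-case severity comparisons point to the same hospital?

Mild: Lakeside 4/5 = 80.0%, Memorial 8/12 = 66.7% → Lakeside
Critical: Lakeside 49/177 = 27.7%, Memorial 33/196 = 16.8% → Lakeside
Severe: Lakeside 21/38 = 55.3%, Memorial 10/21 = 47.6% → Lakeside
Moderate: Lakeside 18/31 = 58.1%, Memorial 22/46 = 47.8% → Lakeside
Overall: Lakeside 92/251 = 36.7%, Memorial 73/275 = 26.5% → Lakeside
Lakeside wins overall and in every case group — no reversal.

Yes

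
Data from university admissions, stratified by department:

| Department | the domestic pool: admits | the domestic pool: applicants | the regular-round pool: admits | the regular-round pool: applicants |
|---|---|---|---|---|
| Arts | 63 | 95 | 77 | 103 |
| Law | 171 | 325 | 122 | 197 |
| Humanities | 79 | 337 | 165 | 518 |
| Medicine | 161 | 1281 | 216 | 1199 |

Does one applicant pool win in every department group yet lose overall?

Arts: the domestic pool 63/95 = 66.3%, the regular-round pool 77/103 = 74.8% → the regular-round pool
Law: the domestic pool 171/325 = 52.6%, the regular-round pool 122/197 = 61.9% → the regular-round pool
Humanities: the domestic pool 79/337 = 23.4%, the regular-round pool 165/518 = 31.9% → the regular-round pool
Medicine: the domestic pool 161/1281 = 12.6%, the regular-round pool 216/1199 = 18.0% → the regular-round pool
Overall: the domestic pool 474/2038 = 23.3%, the regular-round pool 580/2017 = 28.8% → the regular-round pool
The regular-round pool wins overall and in every department group — no reversal.

No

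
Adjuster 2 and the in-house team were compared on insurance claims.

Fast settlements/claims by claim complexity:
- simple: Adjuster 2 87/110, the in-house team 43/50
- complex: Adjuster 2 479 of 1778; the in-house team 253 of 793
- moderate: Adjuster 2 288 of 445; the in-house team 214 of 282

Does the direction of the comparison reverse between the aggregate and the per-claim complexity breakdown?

Simple: Adjuster 2 87/110 = 79.1%, the in-house team 43/50 = 86.0% → the in-house team
Complex: Adjuster 2 479/1778 = 26.9%, the in-house team 253/793 = 31.9% → the in-house team
Moderate: Adjuster 2 288/445 = 64.7%, the in-house team 214/282 = 75.9% → the in-house team
Overall: Adjuster 2 854/2333 = 36.6%, the in-house team 510/1125 = 45.3% → the in-house team
The in-house team wins overall and in every claim group — no reversal.

No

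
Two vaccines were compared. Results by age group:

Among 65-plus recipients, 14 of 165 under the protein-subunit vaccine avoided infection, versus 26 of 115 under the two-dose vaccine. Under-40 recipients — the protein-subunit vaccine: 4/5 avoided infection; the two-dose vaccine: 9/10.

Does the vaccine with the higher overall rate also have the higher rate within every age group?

Yes

65-plus: the protein-subunit vaccine 14/165 = 8.5%, the two-dose vaccine 26/115 = 22.6% → the two-dose vaccine
Under-40: the protein-subunit vaccine 4/5 = 80.0%, the two-dose vaccine 9/10 = 90.0% → the two-dose vaccine
Overall: the protein-subunit vaccine 18/170 = 10.6%, the two-dose vaccine 35/125 = 28.0% → the two-dose vaccine
The two-dose vaccine wins overall and in every age group — no reversal.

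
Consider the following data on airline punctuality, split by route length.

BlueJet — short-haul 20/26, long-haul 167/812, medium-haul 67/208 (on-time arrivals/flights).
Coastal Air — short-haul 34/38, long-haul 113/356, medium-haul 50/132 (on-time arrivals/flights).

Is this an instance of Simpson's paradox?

No

Short-haul: BlueJet 20/26 = 76.9%, Coastal Air 34/38 = 89.5% → Coastal Air
Long-haul: BlueJet 167/812 = 20.6%, Coastal Air 113/356 = 31.7% → Coastal Air
Medium-haul: BlueJet 67/208 = 32.2%, Coastal Air 50/132 = 37.9% → Coastal Air
Overall: BlueJet 254/1046 = 24.3%, Coastal Air 197/526 = 37.5% → Coastal Air
Coastal Air wins overall and in every route group — no reversal.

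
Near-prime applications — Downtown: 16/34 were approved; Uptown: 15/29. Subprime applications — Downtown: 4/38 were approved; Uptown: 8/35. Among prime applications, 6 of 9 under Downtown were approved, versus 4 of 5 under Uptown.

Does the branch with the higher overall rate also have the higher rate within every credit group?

Yes

Near-prime: Downtown 16/34 = 47.1%, Uptown 15/29 = 51.7% → Uptown
Subprime: Downtown 4/38 = 10.5%, Uptown 8/35 = 22.9% → Uptown
Prime: Downtown 6/9 = 66.7%, Uptown 4/5 = 80.0% → Uptown
Overall: Downtown 26/81 = 32.1%, Uptown 27/69 = 39.1% → Uptown
Uptown wins overall and in every credit group — no reversal.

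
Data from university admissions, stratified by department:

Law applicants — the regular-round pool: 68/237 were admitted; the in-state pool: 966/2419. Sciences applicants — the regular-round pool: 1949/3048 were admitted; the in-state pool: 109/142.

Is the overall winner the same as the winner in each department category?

Law: the regular-round pool 68/237 = 28.7%, the in-state pool 966/2419 = 39.9% → the in-state pool
Sciences: the regular-round pool 1949/3048 = 63.9%, the in-state pool 109/142 = 76.8% → the in-state pool
Overall: the regular-round pool 2017/3285 = 61.4%, the in-state pool 1075/2561 = 42.0% → the regular-round pool
The in-state pool wins each department group but the regular-round pool wins overall — the comparison reverses. The in-state pool's applicants skew toward Law, which has a lower base rate.

No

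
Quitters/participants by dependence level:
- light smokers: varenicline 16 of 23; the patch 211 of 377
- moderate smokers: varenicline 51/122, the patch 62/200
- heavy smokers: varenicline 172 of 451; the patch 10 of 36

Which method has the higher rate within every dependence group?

Light smokers: varenicline 16/23 = 69.6%, the patch 211/377 = 56.0% → varenicline
Moderate smokers: varenicline 51/122 = 41.8%, the patch 62/200 = 31.0% → varenicline
Heavy smokers: varenicline 172/451 = 38.1%, the patch 10/36 = 27.8% → varenicline
Varenicline has the higher rate in all 3 groups.

varenicline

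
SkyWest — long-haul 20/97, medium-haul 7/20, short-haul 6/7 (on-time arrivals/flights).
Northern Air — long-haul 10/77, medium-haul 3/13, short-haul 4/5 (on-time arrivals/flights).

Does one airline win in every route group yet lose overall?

No

Long-haul: SkyWest 20/97 = 20.6%, Northern Air 10/77 = 13.0% → SkyWest
Medium-haul: SkyWest 7/20 = 35.0%, Northern Air 3/13 = 23.1% → SkyWest
Short-haul: SkyWest 6/7 = 85.7%, Northern Air 4/5 = 80.0% → SkyWest
Overall: SkyWest 33/124 = 26.6%, Northern Air 17/95 = 17.9% → SkyWest
SkyWest wins overall and in every route group — no reversal.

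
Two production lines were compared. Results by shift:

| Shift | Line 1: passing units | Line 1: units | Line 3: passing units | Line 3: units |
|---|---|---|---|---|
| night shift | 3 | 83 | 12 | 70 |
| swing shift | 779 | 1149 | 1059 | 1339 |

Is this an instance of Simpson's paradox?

No

Night shift: Line 1 3/83 = 3.6%, Line 3 12/70 = 17.1% → Line 3
Swing shift: Line 1 779/1149 = 67.8%, Line 3 1059/1339 = 79.1% → Line 3
Overall: Line 1 782/1232 = 63.5%, Line 3 1071/1409 = 76.0% → Line 3
Line 3 wins overall and in every shift group — no reversal.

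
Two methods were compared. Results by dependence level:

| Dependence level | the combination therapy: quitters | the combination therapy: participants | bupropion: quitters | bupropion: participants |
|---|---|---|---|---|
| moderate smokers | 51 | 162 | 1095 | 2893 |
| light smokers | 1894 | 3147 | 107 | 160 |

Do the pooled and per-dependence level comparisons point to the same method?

Moderate smokers: the combination therapy 51/162 = 31.5%, bupropion 1095/2893 = 37.8% → bupropion
Light smokers: the combination therapy 1894/3147 = 60.2%, bupropion 107/160 = 66.9% → bupropion
Overall: the combination therapy 1945/3309 = 58.8%, bupropion 1202/3053 = 39.4% → the combination therapy
Bupropion wins each dependence group but the combination therapy wins overall — the comparison reverses. Bupropion's participants skew toward moderate smokers, which has a lower base rate.

No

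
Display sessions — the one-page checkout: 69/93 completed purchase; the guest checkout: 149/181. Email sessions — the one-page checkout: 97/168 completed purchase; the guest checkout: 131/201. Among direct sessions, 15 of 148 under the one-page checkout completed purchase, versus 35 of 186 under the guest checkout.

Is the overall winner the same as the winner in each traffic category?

Display: the one-page checkout 69/93 = 74.2%, the guest checkout 149/181 = 82.3% → the guest checkout
Email: the one-page checkout 97/168 = 57.7%, the guest checkout 131/201 = 65.2% → the guest checkout
Direct: the one-page checkout 15/148 = 10.1%, the guest checkout 35/186 = 18.8% → the guest checkout
Overall: the one-page checkout 181/409 = 44.3%, the guest checkout 315/568 = 55.5% → the guest checkout
The guest checkout wins overall and in every traffic group — no reversal.

Yes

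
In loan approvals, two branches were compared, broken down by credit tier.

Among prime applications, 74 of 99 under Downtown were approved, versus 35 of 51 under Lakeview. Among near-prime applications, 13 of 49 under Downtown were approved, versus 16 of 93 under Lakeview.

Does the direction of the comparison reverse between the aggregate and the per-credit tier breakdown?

Prime: Downtown 74/99 = 74.7%, Lakeview 35/51 = 68.6% → Downtown
Near-prime: Downtown 13/49 = 26.5%, Lakeview 16/93 = 17.2% → Downtown
Overall: Downtown 87/148 = 58.8%, Lakeview 51/144 = 35.4% → Downtown
Downtown wins overall and in every credit group — no reversal.

No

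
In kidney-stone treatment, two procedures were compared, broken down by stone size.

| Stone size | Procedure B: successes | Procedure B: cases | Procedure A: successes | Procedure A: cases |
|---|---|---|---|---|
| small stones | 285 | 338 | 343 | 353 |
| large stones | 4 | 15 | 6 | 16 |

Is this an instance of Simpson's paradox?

Small stones: Procedure B 285/338 = 84.3%, Procedure A 343/353 = 97.2% → Procedure A
Large stones: Procedure B 4/15 = 26.7%, Procedure A 6/16 = 37.5% → Procedure A
Overall: Procedure B 289/353 = 81.9%, Procedure A 349/369 = 94.6% → Procedure A
Procedure A wins overall and in every stone group — no reversal.

No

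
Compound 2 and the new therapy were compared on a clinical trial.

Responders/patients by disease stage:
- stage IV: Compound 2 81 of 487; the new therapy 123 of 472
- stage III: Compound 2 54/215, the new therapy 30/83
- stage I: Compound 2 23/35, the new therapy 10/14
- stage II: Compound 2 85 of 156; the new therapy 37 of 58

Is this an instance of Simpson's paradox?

No

Stage IV: Compound 2 81/487 = 16.6%, the new therapy 123/472 = 26.1% → the new therapy
Stage III: Compound 2 54/215 = 25.1%, the new therapy 30/83 = 36.1% → the new therapy
Stage I: Compound 2 23/35 = 65.7%, the new therapy 10/14 = 71.4% → the new therapy
Stage II: Compound 2 85/156 = 54.5%, the new therapy 37/58 = 63.8% → the new therapy
Overall: Compound 2 243/893 = 27.2%, the new therapy 200/627 = 31.9% → the new therapy
The new therapy wins overall and in every disease group — no reversal.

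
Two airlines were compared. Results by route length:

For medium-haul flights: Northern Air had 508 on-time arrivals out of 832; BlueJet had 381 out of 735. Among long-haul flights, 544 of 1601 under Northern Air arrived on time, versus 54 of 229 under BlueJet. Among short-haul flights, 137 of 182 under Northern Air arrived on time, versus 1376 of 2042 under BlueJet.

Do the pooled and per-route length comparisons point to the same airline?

Medium-haul: Northern Air 508/832 = 61.1%, BlueJet 381/735 = 51.8% → Northern Air
Long-haul: Northern Air 544/1601 = 34.0%, BlueJet 54/229 = 23.6% → Northern Air
Short-haul: Northern Air 137/182 = 75.3%, BlueJet 1376/2042 = 67.4% → Northern Air
Overall: Northern Air 1189/2615 = 45.5%, BlueJet 1811/3006 = 60.2% → BlueJet
Northern Air wins each route group but BlueJet wins overall — the comparison reverses. Northern Air's flights skew toward long-haul, which has a lower base rate.

No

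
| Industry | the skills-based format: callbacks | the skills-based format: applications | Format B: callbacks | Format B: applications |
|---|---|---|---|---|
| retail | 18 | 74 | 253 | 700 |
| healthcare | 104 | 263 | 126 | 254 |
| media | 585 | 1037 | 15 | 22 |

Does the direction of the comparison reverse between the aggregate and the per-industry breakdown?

Retail: the skills-based format 18/74 = 24.3%, Format B 253/700 = 36.1% → Format B
Healthcare: the skills-based format 104/263 = 39.5%, Format B 126/254 = 49.6% → Format B
Media: the skills-based format 585/1037 = 56.4%, Format B 15/22 = 68.2% → Format B
Overall: the skills-based format 707/1374 = 51.5%, Format B 394/976 = 40.4% → the skills-based format
Format B wins each industry group but the skills-based format wins overall — the comparison reverses. Format B's applications skew toward retail, which has a lower base rate.

Yes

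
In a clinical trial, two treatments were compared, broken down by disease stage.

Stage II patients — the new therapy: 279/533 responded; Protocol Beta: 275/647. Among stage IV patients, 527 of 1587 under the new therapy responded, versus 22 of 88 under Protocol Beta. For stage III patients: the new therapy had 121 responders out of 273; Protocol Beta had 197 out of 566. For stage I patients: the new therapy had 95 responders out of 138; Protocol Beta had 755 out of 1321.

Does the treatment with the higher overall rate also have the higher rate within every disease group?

Stage II: the new therapy 279/533 = 52.3%, Protocol Beta 275/647 = 42.5% → the new therapy
Stage IV: the new therapy 527/1587 = 33.2%, Protocol Beta 22/88 = 25.0% → the new therapy
Stage III: the new therapy 121/273 = 44.3%, Protocol Beta 197/566 = 34.8% → the new therapy
Stage I: the new therapy 95/138 = 68.8%, Protocol Beta 755/1321 = 57.2% → the new therapy
Overall: the new therapy 1022/2531 = 40.4%, Protocol Beta 1249/2622 = 47.6% → Protocol Beta
The new therapy wins each disease group but Protocol Beta wins overall — the comparison reverses. The new therapy's patients skew toward stage IV, which has a lower base rate.

No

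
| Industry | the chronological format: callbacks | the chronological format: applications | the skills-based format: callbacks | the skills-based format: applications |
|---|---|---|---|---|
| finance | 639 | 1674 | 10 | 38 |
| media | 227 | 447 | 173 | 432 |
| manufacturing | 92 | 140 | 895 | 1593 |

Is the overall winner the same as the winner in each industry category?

Finance: the chronological format 639/1674 = 38.2%, the skills-based format 10/38 = 26.3% → the chronological format
Media: the chronological format 227/447 = 50.8%, the skills-based format 173/432 = 40.0% → the chronological format
Manufacturing: the chronological format 92/140 = 65.7%, the skills-based format 895/1593 = 56.2% → the chronological format
Overall: the chronological format 958/2261 = 42.4%, the skills-based format 1078/2063 = 52.3% → the skills-based format
The chronological format wins each industry group but the skills-based format wins overall — the comparison reverses. The chronological format's applications skew toward finance, which has a lower base rate.

No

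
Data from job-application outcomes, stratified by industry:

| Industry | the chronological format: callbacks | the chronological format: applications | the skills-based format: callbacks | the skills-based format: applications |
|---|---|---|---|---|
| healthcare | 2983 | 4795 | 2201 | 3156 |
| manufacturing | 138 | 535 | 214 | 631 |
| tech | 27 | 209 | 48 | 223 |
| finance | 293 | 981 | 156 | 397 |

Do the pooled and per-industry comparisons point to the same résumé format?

Yes

Healthcare: the chronological format 2983/4795 = 62.2%, the skills-based format 2201/3156 = 69.7% → the skills-based format
Manufacturing: the chronological format 138/535 = 25.8%, the skills-based format 214/631 = 33.9% → the skills-based format
Tech: the chronological format 27/209 = 12.9%, the skills-based format 48/223 = 21.5% → the skills-based format
Finance: the chronological format 293/981 = 29.9%, the skills-based format 156/397 = 39.3% → the skills-based format
Overall: the chronological format 3441/6520 = 52.8%, the skills-based format 2619/4407 = 59.4% → the skills-based format
The skills-based format wins overall and in every industry group — no reversal.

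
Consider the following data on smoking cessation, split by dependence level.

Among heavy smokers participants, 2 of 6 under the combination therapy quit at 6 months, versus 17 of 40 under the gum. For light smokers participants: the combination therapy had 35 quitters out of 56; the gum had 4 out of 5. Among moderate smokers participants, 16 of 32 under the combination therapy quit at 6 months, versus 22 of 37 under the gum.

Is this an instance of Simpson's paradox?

Yes

Heavy smokers: the combination therapy 2/6 = 33.3%, the gum 17/40 = 42.5% → the gum
Light smokers: the combination therapy 35/56 = 62.5%, the gum 4/5 = 80.0% → the gum
Moderate smokers: the combination therapy 16/32 = 50.0%, the gum 22/37 = 59.5% → the gum
Overall: the combination therapy 53/94 = 56.4%, the gum 43/82 = 52.4% → the combination therapy
The gum wins each dependence group but the combination therapy wins overall — the comparison reverses. The gum's participants skew toward heavy smokers, which has a lower base rate.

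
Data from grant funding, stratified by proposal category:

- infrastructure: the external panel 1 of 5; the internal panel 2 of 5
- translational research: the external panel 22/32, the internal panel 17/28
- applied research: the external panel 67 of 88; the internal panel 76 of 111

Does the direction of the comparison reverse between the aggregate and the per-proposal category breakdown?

Infrastructure: the external panel 1/5 = 20.0%, the internal panel 2/5 = 40.0% → the internal panel
Translational research: the external panel 22/32 = 68.8%, the internal panel 17/28 = 60.7% → the external panel
Applied research: the external panel 67/88 = 76.1%, the internal panel 76/111 = 68.5% → the external panel
Overall: the external panel 90/125 = 72.0%, the internal panel 95/144 = 66.0% → the external panel
Neither sweeps: the external panel wins 2 of 3 groups, the internal panel wins 1. The external panel wins overall but not every group — no Simpson reversal.

No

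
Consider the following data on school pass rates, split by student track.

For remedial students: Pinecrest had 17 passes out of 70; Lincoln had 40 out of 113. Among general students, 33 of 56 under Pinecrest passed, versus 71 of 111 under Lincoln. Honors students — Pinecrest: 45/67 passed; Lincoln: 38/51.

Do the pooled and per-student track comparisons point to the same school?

Remedial: Pinecrest 17/70 = 24.3%, Lincoln 40/113 = 35.4% → Lincoln
General: Pinecrest 33/56 = 58.9%, Lincoln 71/111 = 64.0% → Lincoln
Honors: Pinecrest 45/67 = 67.2%, Lincoln 38/51 = 74.5% → Lincoln
Overall: Pinecrest 95/193 = 49.2%, Lincoln 149/275 = 54.2% → Lincoln
Lincoln wins overall and in every student group — no reversal.

Yes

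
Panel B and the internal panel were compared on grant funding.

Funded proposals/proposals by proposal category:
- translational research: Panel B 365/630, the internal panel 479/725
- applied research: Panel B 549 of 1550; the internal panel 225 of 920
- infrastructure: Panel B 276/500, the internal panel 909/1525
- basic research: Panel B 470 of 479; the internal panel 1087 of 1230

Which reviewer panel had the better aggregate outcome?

the internal panel

Translational research: Panel B 365/630 = 57.9%, the internal panel 479/725 = 66.1% → the internal panel
Applied research: Panel B 549/1550 = 35.4%, the internal panel 225/920 = 24.5% → Panel B
Infrastructure: Panel B 276/500 = 55.2%, the internal panel 909/1525 = 59.6% → the internal panel
Basic research: Panel B 470/479 = 98.1%, the internal panel 1087/1230 = 88.4% → Panel B
Overall: Panel B 1660/3159 = 52.5%, the internal panel 2700/4400 = 61.4% → the internal panel
(Neither sweeps every proposal group, but the internal panel has the higher pooled rate.)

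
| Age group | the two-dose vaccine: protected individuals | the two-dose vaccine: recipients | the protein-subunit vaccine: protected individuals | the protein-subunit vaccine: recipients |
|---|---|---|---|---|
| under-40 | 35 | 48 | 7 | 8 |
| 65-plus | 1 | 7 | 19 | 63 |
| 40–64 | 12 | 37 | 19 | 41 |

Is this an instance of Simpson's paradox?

Yes

Under-40: the two-dose vaccine 35/48 = 72.9%, the protein-subunit vaccine 7/8 = 87.5% → the protein-subunit vaccine
65-plus: the two-dose vaccine 1/7 = 14.3%, the protein-subunit vaccine 19/63 = 30.2% → the protein-subunit vaccine
40–64: the two-dose vaccine 12/37 = 32.4%, the protein-subunit vaccine 19/41 = 46.3% → the protein-subunit vaccine
Overall: the two-dose vaccine 48/92 = 52.2%, the protein-subunit vaccine 45/112 = 40.2% → the two-dose vaccine
The protein-subunit vaccine wins each age group but the two-dose vaccine wins overall — the comparison reverses. The protein-subunit vaccine's recipients skew toward 65-plus, which has a lower base rate.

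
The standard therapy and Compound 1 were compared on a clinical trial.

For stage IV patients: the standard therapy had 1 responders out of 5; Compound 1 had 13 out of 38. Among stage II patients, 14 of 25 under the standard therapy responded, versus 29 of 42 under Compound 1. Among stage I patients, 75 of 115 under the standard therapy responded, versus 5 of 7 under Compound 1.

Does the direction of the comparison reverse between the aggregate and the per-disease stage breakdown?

Stage IV: the standard therapy 1/5 = 20.0%, Compound 1 13/38 = 34.2% → Compound 1
Stage II: the standard therapy 14/25 = 56.0%, Compound 1 29/42 = 69.0% → Compound 1
Stage I: the standard therapy 75/115 = 65.2%, Compound 1 5/7 = 71.4% → Compound 1
Overall: the standard therapy 90/145 = 62.1%, Compound 1 47/87 = 54.0% → the standard therapy
Compound 1 wins each disease group but the standard therapy wins overall — the comparison reverses. Compound 1's patients skew toward stage IV, which has a lower base rate.

Yes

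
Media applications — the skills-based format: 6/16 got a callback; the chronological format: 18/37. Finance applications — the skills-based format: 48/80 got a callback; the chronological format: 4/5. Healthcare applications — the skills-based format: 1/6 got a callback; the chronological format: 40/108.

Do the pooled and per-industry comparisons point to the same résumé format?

Media: the skills-based format 6/16 = 37.5%, the chronological format 18/37 = 48.6% → the chronological format
Finance: the skills-based format 48/80 = 60.0%, the chronological format 4/5 = 80.0% → the chronological format
Healthcare: the skills-based format 1/6 = 16.7%, the chronological format 40/108 = 37.0% → the chronological format
Overall: the skills-based format 55/102 = 53.9%, the chronological format 62/150 = 41.3% → the skills-based format
The chronological format wins each industry group but the skills-based format wins overall — the comparison reverses. The chronological format's applications skew toward healthcare, which has a lower base rate.

No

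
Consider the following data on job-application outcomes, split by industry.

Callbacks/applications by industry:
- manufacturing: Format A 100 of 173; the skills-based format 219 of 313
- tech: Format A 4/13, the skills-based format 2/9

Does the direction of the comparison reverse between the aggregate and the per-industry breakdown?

Manufacturing: Format A 100/173 = 57.8%, the skills-based format 219/313 = 70.0% → the skills-based format
Tech: Format A 4/13 = 30.8%, the skills-based format 2/9 = 22.2% → Format A
Overall: Format A 104/186 = 55.9%, the skills-based format 221/322 = 68.6% → the skills-based format
Neither sweeps: Format A wins 1 of 2 groups, the skills-based format wins 1. The skills-based format wins overall but not every group — no Simpson reversal.

No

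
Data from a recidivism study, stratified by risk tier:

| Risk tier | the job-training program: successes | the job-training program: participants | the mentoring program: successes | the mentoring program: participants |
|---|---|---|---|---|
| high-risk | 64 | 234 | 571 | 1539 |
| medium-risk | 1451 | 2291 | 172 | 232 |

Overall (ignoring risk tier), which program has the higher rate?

the job-training program

High-risk: the job-training program 64/234 = 27.4%, the mentoring program 571/1539 = 37.1% → the mentoring program
Medium-risk: the job-training program 1451/2291 = 63.3%, the mentoring program 172/232 = 74.1% → the mentoring program
Overall: the job-training program 1515/2525 = 60.0%, the mentoring program 743/1771 = 42.0% → the job-training program
(The mentoring program wins every risk group but the job-training program wins overall — the mentoring program's participants skew toward the low-rate high-risk group.)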